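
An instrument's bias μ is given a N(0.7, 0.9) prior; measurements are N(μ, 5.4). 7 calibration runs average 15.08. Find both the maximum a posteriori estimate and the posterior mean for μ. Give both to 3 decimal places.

MAP: 8.443. Posterior mean: 8.443.

Posterior for μ is Normal. Precision-weighted mean: (1/0.9·0.7 + 7/5.4·15.08) / (1/0.9 + 7/5.4) = 8.443.
A Normal posterior is symmetric, so mode = mean.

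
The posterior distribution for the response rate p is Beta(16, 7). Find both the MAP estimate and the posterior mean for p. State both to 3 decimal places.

p_MAP = 0.714, E[p|data] = 0.696

Mode = (16−1)/(16+7−2) = 15/21 = 0.714.
Mean = 16/(16+7) = 16/23 = 0.696.
Left-skewed posterior ⇒ mean < mode.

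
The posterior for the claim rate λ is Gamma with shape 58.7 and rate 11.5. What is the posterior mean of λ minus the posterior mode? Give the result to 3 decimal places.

0.087

Mode = (α−1)/β = 57.7/11.5 = 5.017.
Mean = α/β = 58.7/11.5 = 5.104.
Difference = 5.104 − 5.017 = 0.087.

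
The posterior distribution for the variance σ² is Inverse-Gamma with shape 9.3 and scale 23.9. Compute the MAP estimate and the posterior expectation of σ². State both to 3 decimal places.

Mode = β/(α+1) = 23.9/10.3 = 2.320.
Mean = β/(α−1) = 23.9/8.3 = 2.880.

MAP: 2.320. Posterior mean: 2.880.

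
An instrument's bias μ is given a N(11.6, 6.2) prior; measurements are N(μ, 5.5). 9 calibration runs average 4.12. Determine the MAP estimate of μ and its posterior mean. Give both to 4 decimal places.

MAP = 4.7911; posterior mean = 4.7911

Posterior for μ is Normal. Precision-weighted mean: (1/6.2·11.6 + 9/5.5·4.12) / (1/6.2 + 9/5.5) = 4.7911.
A Normal posterior is symmetric, so mode = mean.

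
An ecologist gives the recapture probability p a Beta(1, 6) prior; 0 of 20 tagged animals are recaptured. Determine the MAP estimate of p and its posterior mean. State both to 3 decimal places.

Posterior: Beta(1+0, 6+20) = Beta(1, 26).
Since α = 1 ≤ 1 and β > 1, the Beta density is monotone decreasing on [0,1]; the mode is at 0.
Mean = 1/(1+26) = 0.037.
The mean is pulled above the mode by the posterior's right skew.

p_MAP = 0.000, E[p|data] = 0.037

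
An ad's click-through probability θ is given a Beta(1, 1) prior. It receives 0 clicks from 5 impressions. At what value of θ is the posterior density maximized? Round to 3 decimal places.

0.000

Posterior: Beta(1+0, 1+5) = Beta(1, 6).
Since α = 1 ≤ 1 and β > 1, the Beta density is monotone decreasing on [0,1]; the mode is at 0.
Mean = 1/(1+6) = 0.143.
This is the posterior mode — the MAP estimate.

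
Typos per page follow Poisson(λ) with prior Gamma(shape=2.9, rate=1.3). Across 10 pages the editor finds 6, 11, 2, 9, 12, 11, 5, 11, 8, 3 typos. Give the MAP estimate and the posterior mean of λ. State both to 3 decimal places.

Σ counts = 78. Posterior: Gamma(shape = 2.9+78 = 80.9, rate = 1.3+10 = 11.3).
Mode = (α−1)/β = 79.9/11.3 = 7.071.
Mean = α/β = 80.9/11.3 = 7.159.

λ_MAP = 7.071, E[λ|data] = 7.159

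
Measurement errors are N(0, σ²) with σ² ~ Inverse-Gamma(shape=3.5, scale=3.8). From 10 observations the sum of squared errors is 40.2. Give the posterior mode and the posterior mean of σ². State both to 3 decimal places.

Posterior: Inverse-Gamma(shape = 3.5+10/2 = 8.5, scale = 3.8+40.2/2 = 23.9).
Mode = β/(α+1) = 23.9/9.5 = 2.516.
Mean = β/(α−1) = 23.9/7.5 = 3.187.
Right-skewed posterior ⇒ mode < mean.

MAP = 2.516, posterior mean = 3.187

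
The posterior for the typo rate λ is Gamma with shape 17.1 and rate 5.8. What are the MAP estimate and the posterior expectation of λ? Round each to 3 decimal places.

Mode = (α−1)/β = 16.1/5.8 = 2.776.
Mean = α/β = 17.1/5.8 = 2.948.
Right-skewed posterior ⇒ mode < mean.

MAP estimate = 2.776, posterior expectation = 2.948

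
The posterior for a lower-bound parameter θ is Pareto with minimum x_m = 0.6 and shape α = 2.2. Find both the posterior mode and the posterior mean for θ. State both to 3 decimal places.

θ_MAP = 0.600, E[θ|data] = 1.100

The Pareto density is strictly decreasing on [x_m, ∞), so the mode is x_m = 0.600.
Mean = α·x_m/(α−1) = 2.2·0.6/1.2 = 1.100.
The posterior is right-skewed, so the mean exceeds the mode.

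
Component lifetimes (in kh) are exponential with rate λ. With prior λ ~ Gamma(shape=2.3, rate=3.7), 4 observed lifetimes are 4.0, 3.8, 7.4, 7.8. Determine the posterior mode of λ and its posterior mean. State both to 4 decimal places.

MAP = 0.1985, posterior mean = 0.2360

Σ times = 23.0. Posterior: Gamma(shape = 2.3+4 = 6.3, rate = 3.7+23.0 = 26.7).
Mode = (α−1)/β = 5.3/26.7 = 0.1985.
Mean = α/β = 6.3/26.7 = 0.2360.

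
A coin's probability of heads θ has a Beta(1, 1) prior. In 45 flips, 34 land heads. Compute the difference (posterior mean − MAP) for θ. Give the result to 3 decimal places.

-0.011

Posterior: Beta(1+34, 1+11) = Beta(35, 12).
Mode = (35−1)/(35+12−2) = 34/45 = 0.756.
With a flat prior the MAP equals the MLE, 34/45.
Mean = 35/(35+12) = 35/47 = 0.745.
Difference = 0.745 − 0.756 = -0.011.
The mean is pulled below the mode by the posterior's left skew.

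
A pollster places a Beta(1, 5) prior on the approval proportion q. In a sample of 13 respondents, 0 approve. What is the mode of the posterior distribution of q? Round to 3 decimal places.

Posterior: Beta(1+0, 5+13) = Beta(1, 18).
Since α = 1 ≤ 1 and β > 1, the Beta density is monotone decreasing on [0,1]; the mode is at 0.
Mean = 1/(1+18) = 0.053.
This is the posterior mode — the MAP estimate.

0.000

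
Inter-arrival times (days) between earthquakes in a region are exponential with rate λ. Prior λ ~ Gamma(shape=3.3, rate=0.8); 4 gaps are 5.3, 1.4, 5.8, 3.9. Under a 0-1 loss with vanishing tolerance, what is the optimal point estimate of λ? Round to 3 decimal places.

0.366

Σ times = 16.4. Posterior: Gamma(shape = 3.3+4 = 7.3, rate = 0.8+16.4 = 17.2).
Mode = (α−1)/β = 6.3/17.2 = 0.366.
Mean = α/β = 7.3/17.2 = 0.424.
This is the posterior mode — the MAP estimate.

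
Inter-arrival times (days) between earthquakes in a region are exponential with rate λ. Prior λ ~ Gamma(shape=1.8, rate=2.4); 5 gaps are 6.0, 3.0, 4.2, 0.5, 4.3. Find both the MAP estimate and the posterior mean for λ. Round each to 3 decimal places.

Σ times = 18.0. Posterior: Gamma(shape = 1.8+5 = 6.8, rate = 2.4+18.0 = 20.4).
Mode = (α−1)/β = 5.8/20.4 = 0.284.
Mean = α/β = 6.8/20.4 = 0.333.
Right-skewed posterior ⇒ mode < mean.

MAP estimate = 0.284, posterior mean = 0.333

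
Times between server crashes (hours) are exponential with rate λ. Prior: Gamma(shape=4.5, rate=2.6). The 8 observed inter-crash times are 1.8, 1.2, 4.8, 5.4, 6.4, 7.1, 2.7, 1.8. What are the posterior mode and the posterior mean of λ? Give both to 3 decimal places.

MAP = 0.340, posterior mean = 0.370

Σ times = 31.2. Posterior: Gamma(shape = 4.5+8 = 12.5, rate = 2.6+31.2 = 33.8).
Mode = (α−1)/β = 11.5/33.8 = 0.340.
Mean = α/β = 12.5/33.8 = 0.370.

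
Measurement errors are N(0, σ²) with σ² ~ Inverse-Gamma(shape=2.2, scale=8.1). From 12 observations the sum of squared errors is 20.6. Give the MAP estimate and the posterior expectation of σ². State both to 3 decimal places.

Posterior: Inverse-Gamma(shape = 2.2+12/2 = 8.2, scale = 8.1+20.6/2 = 18.4).
Mode = β/(α+1) = 18.4/9.2 = 2.000.
Mean = β/(α−1) = 18.4/7.2 = 2.556.
Mean > mode: the posterior has a right tail.

MAP estimate = 2.000, posterior expectation = 2.556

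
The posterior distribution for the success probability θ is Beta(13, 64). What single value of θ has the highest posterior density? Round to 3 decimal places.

Mode = (13−1)/(13+64−2) = 12/75 = 0.160.
Mean = 13/(13+64) = 13/77 = 0.169.
This is the posterior mode — the MAP estimate.

0.160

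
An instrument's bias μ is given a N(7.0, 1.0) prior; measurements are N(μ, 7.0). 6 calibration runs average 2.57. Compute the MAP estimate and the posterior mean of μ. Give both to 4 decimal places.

MAP = 4.9554; posterior mean = 4.9554

Posterior for μ is Normal. Precision-weighted mean: (1/1.0·7.0 + 6/7.0·2.57) / (1/1.0 + 6/7.0) = 4.9554.
A Normal posterior is symmetric, so mode = mean.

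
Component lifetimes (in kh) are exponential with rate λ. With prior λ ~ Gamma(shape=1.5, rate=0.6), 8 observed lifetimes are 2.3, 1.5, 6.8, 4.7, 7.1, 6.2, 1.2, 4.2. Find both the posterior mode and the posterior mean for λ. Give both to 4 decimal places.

Σ times = 34.0. Posterior: Gamma(shape = 1.5+8 = 9.5, rate = 0.6+34.0 = 34.6).
Mode = (α−1)/β = 8.5/34.6 = 0.2457.
Mean = α/β = 9.5/34.6 = 0.2746.

MAP = 0.2457, posterior mean = 0.2746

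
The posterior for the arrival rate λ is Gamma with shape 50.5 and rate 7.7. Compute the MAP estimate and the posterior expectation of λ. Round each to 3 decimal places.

Mode = (α−1)/β = 49.5/7.7 = 6.429.
Mean = α/β = 50.5/7.7 = 6.558.

MAP: 6.429. Posterior mean: 6.558.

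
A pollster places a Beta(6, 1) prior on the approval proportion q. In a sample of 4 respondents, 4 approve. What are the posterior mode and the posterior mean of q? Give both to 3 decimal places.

MAP: 1.000. Posterior mean: 0.909.

Posterior: Beta(6+4, 1+0) = Beta(10, 1).
Since β = 1 ≤ 1 and α > 1, the Beta density is monotone increasing on [0,1]; the mode is at 1.
Mean = 10/(10+1) = 0.909.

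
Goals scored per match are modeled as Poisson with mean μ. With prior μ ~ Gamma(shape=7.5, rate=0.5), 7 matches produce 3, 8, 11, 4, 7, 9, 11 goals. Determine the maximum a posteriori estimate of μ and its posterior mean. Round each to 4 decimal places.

Σ counts = 53. Posterior: Gamma(shape = 7.5+53 = 60.5, rate = 0.5+7 = 7.5).
Mode = (α−1)/β = 59.5/7.5 = 7.9333.
Mean = α/β = 60.5/7.5 = 8.0667.

MAP = 7.9333, posterior mean = 8.0667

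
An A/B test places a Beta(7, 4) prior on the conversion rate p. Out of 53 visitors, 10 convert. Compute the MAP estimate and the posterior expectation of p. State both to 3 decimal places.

MAP = 0.258; posterior mean = 0.266

Posterior: Beta(7+10, 4+43) = Beta(17, 47).
Mode = (17−1)/(17+47−2) = 16/62 = 0.258.
Mean = 17/(17+47) = 17/64 = 0.266.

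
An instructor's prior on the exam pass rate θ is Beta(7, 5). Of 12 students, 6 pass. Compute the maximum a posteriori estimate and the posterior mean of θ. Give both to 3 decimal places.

Posterior: Beta(7+6, 5+6) = Beta(13, 11).
Mode = (13−1)/(13+11−2) = 12/22 = 0.545.
Mean = 13/(13+11) = 13/24 = 0.542.
The posterior is left-skewed, so the mode exceeds the mean.

MAP = 0.545; posterior mean = 0.542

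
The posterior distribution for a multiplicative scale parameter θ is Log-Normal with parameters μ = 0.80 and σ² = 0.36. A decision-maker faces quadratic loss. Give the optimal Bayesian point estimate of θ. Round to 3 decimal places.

Mode = exp(μ − σ²) = exp(0.44) = 1.553.
Mean = exp(μ + σ²/2) = exp(0.980) = 2.664.
Quadratic loss ⇒ the optimal estimator is the posterior mean.

2.664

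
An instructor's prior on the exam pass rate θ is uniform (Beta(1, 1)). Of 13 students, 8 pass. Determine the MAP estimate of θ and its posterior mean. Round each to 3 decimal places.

Posterior: Beta(1+8, 1+5) = Beta(9, 6).
Mode = (9−1)/(9+6−2) = 8/13 = 0.615.
Mean = 9/(9+6) = 9/15 = 0.600.

MAP estimate = 0.615, posterior mean = 0.600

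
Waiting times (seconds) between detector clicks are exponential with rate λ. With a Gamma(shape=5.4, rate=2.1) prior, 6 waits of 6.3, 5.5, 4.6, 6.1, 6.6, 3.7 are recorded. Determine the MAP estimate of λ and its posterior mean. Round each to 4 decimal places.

MAP = 0.2980; posterior mean = 0.3266

Σ times = 32.8. Posterior: Gamma(shape = 5.4+6 = 11.4, rate = 2.1+32.8 = 34.9).
Mode = (α−1)/β = 10.4/34.9 = 0.2980.
Mean = α/β = 11.4/34.9 = 0.3266.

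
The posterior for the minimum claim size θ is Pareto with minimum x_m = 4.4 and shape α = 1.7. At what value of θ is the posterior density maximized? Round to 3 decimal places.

4.400

The Pareto density is strictly decreasing on [x_m, ∞), so the mode is x_m = 4.400.
Mean = α·x_m/(α−1) = 1.7·4.4/0.7 = 10.686.
This is the posterior mode — the MAP estimate.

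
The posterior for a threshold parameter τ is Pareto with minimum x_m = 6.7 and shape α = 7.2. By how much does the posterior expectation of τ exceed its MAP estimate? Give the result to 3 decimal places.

1.081

The Pareto density is strictly decreasing on [x_m, ∞), so the mode is x_m = 6.700.
Mean = α·x_m/(α−1) = 7.2·6.7/6.2 = 7.781.
Difference = 7.781 − 6.700 = 1.081.
The posterior is right-skewed, so the mean exceeds the mode.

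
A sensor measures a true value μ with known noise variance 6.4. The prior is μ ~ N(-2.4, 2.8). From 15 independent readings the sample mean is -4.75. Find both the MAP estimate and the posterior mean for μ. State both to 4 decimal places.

MAP = -4.4393, posterior mean = -4.4393

Posterior for μ is Normal. Precision-weighted mean: (1/2.8·-2.4 + 15/6.4·-4.75) / (1/2.8 + 15/6.4) = -4.4393.
A Normal posterior is symmetric, so mode = mean.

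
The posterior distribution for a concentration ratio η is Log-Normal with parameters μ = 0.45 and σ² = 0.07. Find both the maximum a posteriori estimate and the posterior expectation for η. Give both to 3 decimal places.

maximum a posteriori estimate = 1.462, posterior expectation = 1.624

Mode = exp(μ − σ²) = exp(0.38) = 1.462.
Mean = exp(μ + σ²/2) = exp(0.485) = 1.624.
Right-skewed posterior ⇒ mode < mean.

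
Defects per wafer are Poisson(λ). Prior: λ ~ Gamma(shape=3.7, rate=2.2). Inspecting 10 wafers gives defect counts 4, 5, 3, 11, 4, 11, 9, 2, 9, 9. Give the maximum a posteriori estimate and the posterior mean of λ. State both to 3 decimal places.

Σ counts = 67. Posterior: Gamma(shape = 3.7+67 = 70.7, rate = 2.2+10 = 12.2).
Mode = (α−1)/β = 69.7/12.2 = 5.713.
Mean = α/β = 70.7/12.2 = 5.795.

MAP = 5.713; posterior mean = 5.795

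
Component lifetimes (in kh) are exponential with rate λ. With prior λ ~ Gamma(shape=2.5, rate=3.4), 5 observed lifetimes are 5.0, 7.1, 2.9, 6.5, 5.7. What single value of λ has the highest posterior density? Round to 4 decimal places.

0.2124

Σ times = 27.2. Posterior: Gamma(shape = 2.5+5 = 7.5, rate = 3.4+27.2 = 30.6).
Mode = (α−1)/β = 6.5/30.6 = 0.2124.
Mean = α/β = 7.5/30.6 = 0.2451.
This is the posterior mode — the MAP estimate.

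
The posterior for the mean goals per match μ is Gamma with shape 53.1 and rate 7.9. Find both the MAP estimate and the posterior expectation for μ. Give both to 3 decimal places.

MAP = 6.595, posterior mean = 6.722

Mode = (α−1)/β = 52.1/7.9 = 6.595.
Mean = α/β = 53.1/7.9 = 6.722.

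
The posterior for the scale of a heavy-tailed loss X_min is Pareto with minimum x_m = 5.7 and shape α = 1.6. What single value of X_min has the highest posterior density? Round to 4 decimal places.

The Pareto density is strictly decreasing on [x_m, ∞), so the mode is x_m = 5.7000.
Mean = α·x_m/(α−1) = 1.6·5.7/0.6 = 15.2000.
This is the posterior mode — the MAP estimate.

5.7000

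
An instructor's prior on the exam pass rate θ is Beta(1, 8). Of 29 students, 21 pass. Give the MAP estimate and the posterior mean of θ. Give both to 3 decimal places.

MAP estimate = 0.583, posterior mean = 0.579

Posterior: Beta(1+21, 8+8) = Beta(22, 16).
Mode = (22−1)/(22+16−2) = 21/36 = 0.583.
Mean = 22/(22+16) = 22/38 = 0.579.
Mode > mean: the posterior has a left tail.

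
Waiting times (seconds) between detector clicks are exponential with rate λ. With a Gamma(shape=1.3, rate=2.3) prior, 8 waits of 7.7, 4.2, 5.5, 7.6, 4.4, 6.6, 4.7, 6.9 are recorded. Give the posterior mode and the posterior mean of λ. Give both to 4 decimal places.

Σ times = 47.6. Posterior: Gamma(shape = 1.3+8 = 9.3, rate = 2.3+47.6 = 49.9).
Mode = (α−1)/β = 8.3/49.9 = 0.1663.
Mean = α/β = 9.3/49.9 = 0.1864.
The posterior is right-skewed, so the mean exceeds the mode.

MAP: 0.1663. Posterior mean: 0.1864.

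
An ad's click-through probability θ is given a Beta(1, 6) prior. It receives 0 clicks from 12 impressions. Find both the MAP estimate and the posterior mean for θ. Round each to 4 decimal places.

Posterior: Beta(1+0, 6+12) = Beta(1, 18).
Since α = 1 ≤ 1 and β > 1, the Beta density is monotone decreasing on [0,1]; the mode is at 0.
Mean = 1/(1+18) = 0.0526.
Mean > mode: the posterior has a right tail.

MAP: 0.0000. Posterior mean: 0.0526.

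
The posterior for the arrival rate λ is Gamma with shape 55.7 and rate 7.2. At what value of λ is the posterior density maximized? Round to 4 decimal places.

Mode = (α−1)/β = 54.7/7.2 = 7.5972.
Mean = α/β = 55.7/7.2 = 7.7361.
This is the posterior mode — the MAP estimate.

7.5972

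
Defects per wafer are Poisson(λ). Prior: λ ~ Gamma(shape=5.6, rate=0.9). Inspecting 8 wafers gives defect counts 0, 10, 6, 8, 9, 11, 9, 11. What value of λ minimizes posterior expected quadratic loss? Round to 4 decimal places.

7.8202

Σ counts = 64. Posterior: Gamma(shape = 5.6+64 = 69.6, rate = 0.9+8 = 8.9).
Mode = (α−1)/β = 68.6/8.9 = 7.7079.
Mean = α/β = 69.6/8.9 = 7.8202.
Quadratic loss ⇒ the optimal estimator is the posterior mean.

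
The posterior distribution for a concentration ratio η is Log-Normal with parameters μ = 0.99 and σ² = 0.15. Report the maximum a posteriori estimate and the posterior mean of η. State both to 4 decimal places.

η_MAP = 2.3164, E[η|data] = 2.9008

Mode = exp(μ − σ²) = exp(0.84) = 2.3164.
Mean = exp(μ + σ²/2) = exp(1.065) = 2.9008.
The mean is pulled above the mode by the posterior's right skew.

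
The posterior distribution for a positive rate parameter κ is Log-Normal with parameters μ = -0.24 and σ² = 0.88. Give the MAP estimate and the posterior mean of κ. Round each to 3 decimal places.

MAP = 0.326, posterior mean = 1.221

Mode = exp(μ − σ²) = exp(-1.12) = 0.326.
Mean = exp(μ + σ²/2) = exp(0.200) = 1.221.
Right-skewed posterior ⇒ mode < mean.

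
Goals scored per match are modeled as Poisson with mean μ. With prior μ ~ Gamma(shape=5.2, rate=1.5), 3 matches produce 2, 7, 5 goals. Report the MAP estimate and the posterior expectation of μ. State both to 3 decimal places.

MAP estimate = 4.044, posterior expectation = 4.267

Σ counts = 14. Posterior: Gamma(shape = 5.2+14 = 19.2, rate = 1.5+3 = 4.5).
Mode = (α−1)/β = 18.2/4.5 = 4.044.
Mean = α/β = 19.2/4.5 = 4.267.
The mean is pulled above the mode by the posterior's right skew.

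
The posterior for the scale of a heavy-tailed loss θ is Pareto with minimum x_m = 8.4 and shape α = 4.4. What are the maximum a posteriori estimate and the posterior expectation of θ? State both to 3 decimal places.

MAP = 8.400; posterior mean = 10.871

The Pareto density is strictly decreasing on [x_m, ∞), so the mode is x_m = 8.400.
Mean = α·x_m/(α−1) = 4.4·8.4/3.4 = 10.871.
The mean is pulled above the mode by the posterior's right skew.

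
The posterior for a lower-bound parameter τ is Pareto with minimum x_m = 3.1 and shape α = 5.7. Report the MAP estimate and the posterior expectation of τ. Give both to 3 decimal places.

The Pareto density is strictly decreasing on [x_m, ∞), so the mode is x_m = 3.100.
Mean = α·x_m/(α−1) = 5.7·3.1/4.7 = 3.760.

τ_MAP = 3.100, E[τ|data] = 3.760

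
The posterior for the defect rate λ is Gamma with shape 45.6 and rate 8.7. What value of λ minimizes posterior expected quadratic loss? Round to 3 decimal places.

5.241

Mode = (α−1)/β = 44.6/8.7 = 5.126.
Mean = α/β = 45.6/8.7 = 5.241.
Quadratic loss ⇒ the optimal estimator is the posterior mean.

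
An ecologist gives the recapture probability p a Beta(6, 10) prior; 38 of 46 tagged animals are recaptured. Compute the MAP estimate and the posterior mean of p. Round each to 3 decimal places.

p_MAP = 0.717, E[p|data] = 0.710

Posterior: Beta(6+38, 10+8) = Beta(44, 18).
Mode = (44−1)/(44+18−2) = 43/60 = 0.717.
Mean = 44/(44+18) = 44/62 = 0.710.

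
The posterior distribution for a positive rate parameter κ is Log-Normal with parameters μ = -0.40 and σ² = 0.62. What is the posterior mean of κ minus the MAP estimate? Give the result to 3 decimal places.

0.553

Mode = exp(μ − σ²) = exp(-1.02) = 0.361.
Mean = exp(μ + σ²/2) = exp(-0.090) = 0.914.
Difference = 0.914 − 0.361 = 0.553.
Mean > mode: the posterior has a right tail.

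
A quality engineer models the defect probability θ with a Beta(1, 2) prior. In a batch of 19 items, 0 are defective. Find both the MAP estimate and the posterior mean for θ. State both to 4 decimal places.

Posterior: Beta(1+0, 2+19) = Beta(1, 21).
Since α = 1 ≤ 1 and β > 1, the Beta density is monotone decreasing on [0,1]; the mode is at 0.
Mean = 1/(1+21) = 0.0455.
Right-skewed posterior ⇒ mode < mean.

MAP estimate = 0.0000, posterior mean = 0.0455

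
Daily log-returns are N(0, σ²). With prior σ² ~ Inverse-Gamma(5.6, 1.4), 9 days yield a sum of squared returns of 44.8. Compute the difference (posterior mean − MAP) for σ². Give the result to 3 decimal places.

Posterior: Inverse-Gamma(shape = 5.6+9/2 = 10.1, scale = 1.4+44.8/2 = 23.8).
Mode = β/(α+1) = 23.8/11.1 = 2.144.
Mean = β/(α−1) = 23.8/9.1 = 2.615.
Difference = 2.615 − 2.144 = 0.471.
Mean > mode: the posterior has a right tail.

0.471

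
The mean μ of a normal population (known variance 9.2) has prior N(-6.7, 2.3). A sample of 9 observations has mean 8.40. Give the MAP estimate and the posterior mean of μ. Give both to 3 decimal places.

MAP = 3.754; posterior mean = 3.754

Posterior for μ is Normal. Precision-weighted mean: (1/2.3·-6.7 + 9/9.2·8.40) / (1/2.3 + 9/9.2) = 3.754.
A Normal posterior is symmetric, so mode = mean.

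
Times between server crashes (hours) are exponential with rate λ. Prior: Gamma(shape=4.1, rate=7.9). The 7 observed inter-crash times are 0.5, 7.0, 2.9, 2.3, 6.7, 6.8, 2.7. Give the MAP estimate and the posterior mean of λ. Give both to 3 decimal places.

Σ times = 28.9. Posterior: Gamma(shape = 4.1+7 = 11.1, rate = 7.9+28.9 = 36.8).
Mode = (α−1)/β = 10.1/36.8 = 0.274.
Mean = α/β = 11.1/36.8 = 0.302.
The mean is pulled above the mode by the posterior's right skew.

λ_MAP = 0.274, E[λ|data] = 0.302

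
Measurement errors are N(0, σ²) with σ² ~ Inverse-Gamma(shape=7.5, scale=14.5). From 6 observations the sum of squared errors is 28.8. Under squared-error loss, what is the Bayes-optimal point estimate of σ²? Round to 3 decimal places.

Posterior: Inverse-Gamma(shape = 7.5+6/2 = 10.5, scale = 14.5+28.8/2 = 28.9).
Mode = β/(α+1) = 28.9/11.5 = 2.513.
Mean = β/(α−1) = 28.9/9.5 = 3.042.
Squared-error loss ⇒ the optimal estimator is the posterior mean.

3.042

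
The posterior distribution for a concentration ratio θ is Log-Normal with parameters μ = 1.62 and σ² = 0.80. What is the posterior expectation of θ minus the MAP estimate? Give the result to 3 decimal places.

5.268

Mode = exp(μ − σ²) = exp(0.82) = 2.270.
Mean = exp(μ + σ²/2) = exp(2.020) = 7.538.
Difference = 7.538 − 2.270 = 5.268.
Mean > mode: the posterior has a right tail.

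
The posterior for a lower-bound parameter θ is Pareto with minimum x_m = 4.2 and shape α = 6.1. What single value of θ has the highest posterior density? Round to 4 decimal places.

The Pareto density is strictly decreasing on [x_m, ∞), so the mode is x_m = 4.2000.
Mean = α·x_m/(α−1) = 6.1·4.2/5.1 = 5.0235.
This is the posterior mode — the MAP estimate.

4.2000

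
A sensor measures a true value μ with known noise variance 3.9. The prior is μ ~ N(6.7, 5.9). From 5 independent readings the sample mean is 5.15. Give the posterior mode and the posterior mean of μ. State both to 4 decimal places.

MAP: 5.3310. Posterior mean: 5.3310.

Posterior for μ is Normal. Precision-weighted mean: (1/5.9·6.7 + 5/3.9·5.15) / (1/5.9 + 5/3.9) = 5.3310.
A Normal posterior is symmetric, so mode = mean.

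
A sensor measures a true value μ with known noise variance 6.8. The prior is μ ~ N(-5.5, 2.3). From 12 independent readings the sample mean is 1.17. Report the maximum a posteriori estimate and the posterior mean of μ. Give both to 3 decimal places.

Posterior for μ is Normal. Precision-weighted mean: (1/2.3·-5.5 + 12/6.8·1.17) / (1/2.3 + 12/6.8) = -0.148.
A Normal posterior is symmetric, so mode = mean.

maximum a posteriori estimate = -0.148, posterior mean = -0.148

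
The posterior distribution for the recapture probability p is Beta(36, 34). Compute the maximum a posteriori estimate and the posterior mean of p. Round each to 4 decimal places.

maximum a posteriori estimate = 0.5147, posterior mean = 0.5143

Mode = (36−1)/(36+34−2) = 35/68 = 0.5147.
Mean = 36/(36+34) = 36/70 = 0.5143.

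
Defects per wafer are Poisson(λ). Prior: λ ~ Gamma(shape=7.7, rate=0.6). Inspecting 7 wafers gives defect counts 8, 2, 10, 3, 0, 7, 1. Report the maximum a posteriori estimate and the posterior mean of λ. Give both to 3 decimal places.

Σ counts = 31. Posterior: Gamma(shape = 7.7+31 = 38.7, rate = 0.6+7 = 7.6).
Mode = (α−1)/β = 37.7/7.6 = 4.961.
Mean = α/β = 38.7/7.6 = 5.092.

maximum a posteriori estimate = 4.961, posterior mean = 5.092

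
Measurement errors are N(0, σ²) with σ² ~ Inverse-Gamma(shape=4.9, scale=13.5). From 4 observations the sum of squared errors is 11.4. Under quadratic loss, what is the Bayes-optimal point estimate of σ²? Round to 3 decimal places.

Posterior: Inverse-Gamma(shape = 4.9+4/2 = 6.9, scale = 13.5+11.4/2 = 19.2).
Mode = β/(α+1) = 19.2/7.9 = 2.430.
Mean = β/(α−1) = 19.2/5.9 = 3.254.
Quadratic loss ⇒ the optimal estimator is the posterior mean.

3.254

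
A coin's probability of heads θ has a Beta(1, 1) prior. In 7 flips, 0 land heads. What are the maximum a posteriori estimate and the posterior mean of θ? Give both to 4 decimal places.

Posterior: Beta(1+0, 1+7) = Beta(1, 8).
Since α = 1 ≤ 1 and β > 1, the Beta density is monotone decreasing on [0,1]; the mode is at 0.
Mean = 1/(1+8) = 0.1111.
Mean > mode: the posterior has a right tail.

MAP = 0.0000, posterior mean = 0.1111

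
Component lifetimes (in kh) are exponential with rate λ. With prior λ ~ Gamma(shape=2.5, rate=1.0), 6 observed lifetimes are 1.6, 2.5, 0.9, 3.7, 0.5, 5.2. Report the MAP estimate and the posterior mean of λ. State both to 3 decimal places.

Σ times = 14.4. Posterior: Gamma(shape = 2.5+6 = 8.5, rate = 1.0+14.4 = 15.4).
Mode = (α−1)/β = 7.5/15.4 = 0.487.
Mean = α/β = 8.5/15.4 = 0.552.

MAP estimate = 0.487, posterior mean = 0.552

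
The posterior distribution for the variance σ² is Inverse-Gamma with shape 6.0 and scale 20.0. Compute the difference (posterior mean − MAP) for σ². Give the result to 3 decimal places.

1.143

Mode = β/(α+1) = 20.0/7.0 = 2.857.
Mean = β/(α−1) = 20.0/5.0 = 4.000.
Difference = 4.000 − 2.857 = 1.143.
Right-skewed posterior ⇒ mode < mean.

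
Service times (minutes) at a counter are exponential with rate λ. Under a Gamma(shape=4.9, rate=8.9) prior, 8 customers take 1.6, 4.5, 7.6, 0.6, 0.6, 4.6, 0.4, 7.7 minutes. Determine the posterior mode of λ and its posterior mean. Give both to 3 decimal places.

Σ times = 27.6. Posterior: Gamma(shape = 4.9+8 = 12.9, rate = 8.9+27.6 = 36.5).
Mode = (α−1)/β = 11.9/36.5 = 0.326.
Mean = α/β = 12.9/36.5 = 0.353.
Right-skewed posterior ⇒ mode < mean.

MAP: 0.326. Posterior mean: 0.353.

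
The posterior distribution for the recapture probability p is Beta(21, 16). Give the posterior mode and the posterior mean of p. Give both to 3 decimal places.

p_MAP = 0.571, E[p|data] = 0.568

Mode = (21−1)/(21+16−2) = 20/35 = 0.571.
Mean = 21/(21+16) = 21/37 = 0.568.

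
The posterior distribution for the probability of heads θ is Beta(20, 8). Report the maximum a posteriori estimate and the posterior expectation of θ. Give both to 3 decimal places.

MAP = 0.731; posterior mean = 0.714

Mode = (20−1)/(20+8−2) = 19/26 = 0.731.
Mean = 20/(20+8) = 20/28 = 0.714.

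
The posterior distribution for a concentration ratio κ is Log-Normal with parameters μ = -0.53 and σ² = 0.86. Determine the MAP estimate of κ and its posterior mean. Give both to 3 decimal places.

Mode = exp(μ − σ²) = exp(-1.39) = 0.249.
Mean = exp(μ + σ²/2) = exp(-0.100) = 0.905.
Mean > mode: the posterior has a right tail.

MAP estimate = 0.249, posterior mean = 0.905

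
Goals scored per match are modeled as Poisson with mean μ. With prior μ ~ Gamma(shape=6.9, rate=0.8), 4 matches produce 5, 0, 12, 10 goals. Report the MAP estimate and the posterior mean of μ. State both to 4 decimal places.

MAP = 6.8542; posterior mean = 7.0625

Σ counts = 27. Posterior: Gamma(shape = 6.9+27 = 33.9, rate = 0.8+4 = 4.8).
Mode = (α−1)/β = 32.9/4.8 = 6.8542.
Mean = α/β = 33.9/4.8 = 7.0625.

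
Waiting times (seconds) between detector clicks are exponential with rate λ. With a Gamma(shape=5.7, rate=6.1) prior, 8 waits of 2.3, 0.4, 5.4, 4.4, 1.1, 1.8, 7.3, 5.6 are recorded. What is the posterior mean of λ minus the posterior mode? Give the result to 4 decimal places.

0.0291

Σ times = 28.3. Posterior: Gamma(shape = 5.7+8 = 13.7, rate = 6.1+28.3 = 34.4).
Mode = (α−1)/β = 12.7/34.4 = 0.3692.
Mean = α/β = 13.7/34.4 = 0.3983.
Difference = 0.3983 − 0.3692 = 0.0291.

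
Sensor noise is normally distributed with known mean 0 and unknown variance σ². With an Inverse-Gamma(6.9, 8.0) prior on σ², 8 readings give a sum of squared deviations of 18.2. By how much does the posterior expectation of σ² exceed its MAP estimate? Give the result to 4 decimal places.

0.2903

Posterior: Inverse-Gamma(shape = 6.9+8/2 = 10.9, scale = 8.0+18.2/2 = 17.1).
Mode = β/(α+1) = 17.1/11.9 = 1.4370.
Mean = β/(α−1) = 17.1/9.9 = 1.7273.
Difference = 1.7273 − 1.4370 = 0.2903.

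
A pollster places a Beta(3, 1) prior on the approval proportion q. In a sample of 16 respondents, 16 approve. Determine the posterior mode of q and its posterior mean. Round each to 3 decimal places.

posterior mode = 1.000, posterior mean = 0.950

Posterior: Beta(3+16, 1+0) = Beta(19, 1).
Since β = 1 ≤ 1 and α > 1, the Beta density is monotone increasing on [0,1]; the mode is at 1.
Mean = 19/(19+1) = 0.950.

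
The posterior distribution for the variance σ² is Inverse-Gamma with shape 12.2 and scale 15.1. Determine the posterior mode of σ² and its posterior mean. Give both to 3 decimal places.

Mode = β/(α+1) = 15.1/13.2 = 1.144.
Mean = β/(α−1) = 15.1/11.2 = 1.348.

σ²_MAP = 1.144, E[σ²|data] = 1.348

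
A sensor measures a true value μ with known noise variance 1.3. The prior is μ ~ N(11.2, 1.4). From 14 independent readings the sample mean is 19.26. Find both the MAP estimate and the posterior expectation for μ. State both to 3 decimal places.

Posterior for μ is Normal. Precision-weighted mean: (1/1.4·11.2 + 14/1.3·19.26) / (1/1.4 + 14/1.3) = 18.759.
A Normal posterior is symmetric, so mode = mean.

MAP = 18.759, posterior mean = 18.759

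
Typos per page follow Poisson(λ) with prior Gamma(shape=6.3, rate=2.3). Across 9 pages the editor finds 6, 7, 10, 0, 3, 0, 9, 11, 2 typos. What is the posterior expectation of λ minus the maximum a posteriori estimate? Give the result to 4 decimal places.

0.0885

Σ counts = 48. Posterior: Gamma(shape = 6.3+48 = 54.3, rate = 2.3+9 = 11.3).
Mode = (α−1)/β = 53.3/11.3 = 4.7168.
Mean = α/β = 54.3/11.3 = 4.8053.
Difference = 4.8053 − 4.7168 = 0.0885.
The mean is pulled above the mode by the posterior's right skew.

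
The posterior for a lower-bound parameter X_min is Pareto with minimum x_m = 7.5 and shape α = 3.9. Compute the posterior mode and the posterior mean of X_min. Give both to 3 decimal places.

The Pareto density is strictly decreasing on [x_m, ∞), so the mode is x_m = 7.500.
Mean = α·x_m/(α−1) = 3.9·7.5/2.9 = 10.086.

MAP: 7.500. Posterior mean: 10.086.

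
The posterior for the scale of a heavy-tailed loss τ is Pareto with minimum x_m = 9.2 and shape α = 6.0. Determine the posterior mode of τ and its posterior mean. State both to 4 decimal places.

The Pareto density is strictly decreasing on [x_m, ∞), so the mode is x_m = 9.2000.
Mean = α·x_m/(α−1) = 6.0·9.2/5.0 = 11.0400.
The mean is pulled above the mode by the posterior's right skew.

τ_MAP = 9.2000, E[τ|data] = 11.0400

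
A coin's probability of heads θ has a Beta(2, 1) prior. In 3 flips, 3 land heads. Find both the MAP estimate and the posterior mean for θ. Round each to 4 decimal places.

Posterior: Beta(2+3, 1+0) = Beta(5, 1).
Since β = 1 ≤ 1 and α > 1, the Beta density is monotone increasing on [0,1]; the mode is at 1.
Mean = 5/(5+1) = 0.8333.

MAP: 1.0000. Posterior mean: 0.8333.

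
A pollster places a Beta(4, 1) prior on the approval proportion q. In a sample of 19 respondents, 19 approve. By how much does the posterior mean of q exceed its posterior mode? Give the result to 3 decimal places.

Posterior: Beta(4+19, 1+0) = Beta(23, 1).
Since β = 1 ≤ 1 and α > 1, the Beta density is monotone increasing on [0,1]; the mode is at 1.
Mean = 23/(23+1) = 0.958.
Difference = 0.958 − 1.000 = -0.042.

-0.042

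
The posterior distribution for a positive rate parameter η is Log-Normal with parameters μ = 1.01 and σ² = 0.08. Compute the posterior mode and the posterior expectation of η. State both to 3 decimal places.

Mode = exp(μ − σ²) = exp(0.93) = 2.535.
Mean = exp(μ + σ²/2) = exp(1.050) = 2.858.

MAP = 2.535; posterior mean = 2.858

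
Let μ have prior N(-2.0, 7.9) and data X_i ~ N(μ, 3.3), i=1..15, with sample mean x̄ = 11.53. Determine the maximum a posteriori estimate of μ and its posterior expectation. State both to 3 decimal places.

Posterior for μ is Normal. Precision-weighted mean: (1/7.9·-2.0 + 15/3.3·11.53) / (1/7.9 + 15/3.3) = 11.163.
A Normal posterior is symmetric, so mode = mean.

μ_MAP = 11.163, E[μ|data] = 11.163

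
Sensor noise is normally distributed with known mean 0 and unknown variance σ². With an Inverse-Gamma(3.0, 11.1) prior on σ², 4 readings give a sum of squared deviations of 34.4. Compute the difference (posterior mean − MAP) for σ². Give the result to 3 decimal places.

Posterior: Inverse-Gamma(shape = 3.0+4/2 = 5.0, scale = 11.1+34.4/2 = 28.3).
Mode = β/(α+1) = 28.3/6.0 = 4.717.
Mean = β/(α−1) = 28.3/4.0 = 7.075.
Difference = 7.075 − 4.717 = 2.358.
Right-skewed posterior ⇒ mode < mean.

2.358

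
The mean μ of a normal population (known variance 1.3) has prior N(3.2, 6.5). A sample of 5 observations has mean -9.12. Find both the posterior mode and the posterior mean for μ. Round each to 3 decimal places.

MAP = -8.646; posterior mean = -8.646

Posterior for μ is Normal. Precision-weighted mean: (1/6.5·3.2 + 5/1.3·-9.12) / (1/6.5 + 5/1.3) = -8.646.
A Normal posterior is symmetric, so mode = mean.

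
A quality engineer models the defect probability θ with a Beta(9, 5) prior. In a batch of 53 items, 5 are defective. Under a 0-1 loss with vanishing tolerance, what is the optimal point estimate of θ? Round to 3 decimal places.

0.200

Posterior: Beta(9+5, 5+48) = Beta(14, 53).
Mode = (14−1)/(14+53−2) = 13/65 = 0.200.
Mean = 14/(14+53) = 14/67 = 0.209.
This is the posterior mode — the MAP estimate.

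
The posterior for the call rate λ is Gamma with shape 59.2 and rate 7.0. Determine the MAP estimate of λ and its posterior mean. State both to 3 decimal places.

Mode = (α−1)/β = 58.2/7.0 = 8.314.
Mean = α/β = 59.2/7.0 = 8.457.
Right-skewed posterior ⇒ mode < mean.

MAP: 8.314. Posterior mean: 8.457.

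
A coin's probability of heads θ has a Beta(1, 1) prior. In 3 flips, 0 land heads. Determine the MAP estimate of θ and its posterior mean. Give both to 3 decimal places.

Posterior: Beta(1+0, 1+3) = Beta(1, 4).
Since α = 1 ≤ 1 and β > 1, the Beta density is monotone decreasing on [0,1]; the mode is at 0.
Mean = 1/(1+4) = 0.200.
The posterior is right-skewed, so the mean exceeds the mode.

θ_MAP = 0.000, E[θ|data] = 0.200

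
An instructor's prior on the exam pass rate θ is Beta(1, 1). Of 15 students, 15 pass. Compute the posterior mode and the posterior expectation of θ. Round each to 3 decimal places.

Posterior: Beta(1+15, 1+0) = Beta(16, 1).
Since β = 1 ≤ 1 and α > 1, the Beta density is monotone increasing on [0,1]; the mode is at 1.
Mean = 16/(16+1) = 0.941.
The mean is pulled below the mode by the posterior's left skew.

θ_MAP = 1.000, E[θ|data] = 0.941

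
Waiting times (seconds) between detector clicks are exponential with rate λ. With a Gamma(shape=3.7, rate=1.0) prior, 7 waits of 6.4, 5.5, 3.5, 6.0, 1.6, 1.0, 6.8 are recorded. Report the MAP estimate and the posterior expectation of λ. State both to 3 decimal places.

MAP estimate = 0.305, posterior expectation = 0.336

Σ times = 30.8. Posterior: Gamma(shape = 3.7+7 = 10.7, rate = 1.0+30.8 = 31.8).
Mode = (α−1)/β = 9.7/31.8 = 0.305.
Mean = α/β = 10.7/31.8 = 0.336.
The posterior is right-skewed, so the mean exceeds the mode.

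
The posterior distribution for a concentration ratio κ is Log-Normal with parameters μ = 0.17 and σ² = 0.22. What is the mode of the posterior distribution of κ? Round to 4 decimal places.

0.9512

Mode = exp(μ − σ²) = exp(-0.05) = 0.9512.
Mean = exp(μ + σ²/2) = exp(0.280) = 1.3231.
This is the posterior mode — the MAP estimate.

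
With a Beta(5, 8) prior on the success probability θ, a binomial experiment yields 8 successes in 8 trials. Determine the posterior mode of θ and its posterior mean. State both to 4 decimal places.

MAP = 0.6316; posterior mean = 0.6190

Posterior: Beta(5+8, 8+0) = Beta(13, 8).
Mode = (13−1)/(13+8−2) = 12/19 = 0.6316.
Mean = 13/(13+8) = 13/21 = 0.6190.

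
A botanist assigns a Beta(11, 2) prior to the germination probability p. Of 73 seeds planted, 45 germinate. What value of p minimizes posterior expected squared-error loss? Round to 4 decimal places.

Posterior: Beta(11+45, 2+28) = Beta(56, 30).
Mode = (56−1)/(56+30−2) = 55/84 = 0.6548.
Mean = 56/(56+30) = 56/86 = 0.6512.
Squared-error loss ⇒ the optimal estimator is the posterior mean.

0.6512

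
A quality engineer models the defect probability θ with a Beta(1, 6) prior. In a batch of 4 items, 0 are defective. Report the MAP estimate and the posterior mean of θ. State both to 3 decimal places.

Posterior: Beta(1+0, 6+4) = Beta(1, 10).
Since α = 1 ≤ 1 and β > 1, the Beta density is monotone decreasing on [0,1]; the mode is at 0.
Mean = 1/(1+10) = 0.091.

MAP = 0.000, posterior mean = 0.091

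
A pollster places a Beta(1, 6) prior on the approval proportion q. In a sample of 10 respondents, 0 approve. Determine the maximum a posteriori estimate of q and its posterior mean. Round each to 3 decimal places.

Posterior: Beta(1+0, 6+10) = Beta(1, 16).
Since α = 1 ≤ 1 and β > 1, the Beta density is monotone decreasing on [0,1]; the mode is at 0.
Mean = 1/(1+16) = 0.059.

MAP: 0.000. Posterior mean: 0.059.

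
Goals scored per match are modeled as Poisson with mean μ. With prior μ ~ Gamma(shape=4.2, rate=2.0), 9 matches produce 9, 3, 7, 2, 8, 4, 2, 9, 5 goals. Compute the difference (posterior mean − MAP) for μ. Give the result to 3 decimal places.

0.091

Σ counts = 49. Posterior: Gamma(shape = 4.2+49 = 53.2, rate = 2.0+9 = 11.0).
Mode = (α−1)/β = 52.2/11.0 = 4.745.
Mean = α/β = 53.2/11.0 = 4.836.
Difference = 4.836 − 4.745 = 0.091.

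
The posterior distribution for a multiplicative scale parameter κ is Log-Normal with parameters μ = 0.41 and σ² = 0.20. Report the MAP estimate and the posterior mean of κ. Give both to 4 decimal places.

Mode = exp(μ − σ²) = exp(0.21) = 1.2337.
Mean = exp(μ + σ²/2) = exp(0.510) = 1.6653.
Mean > mode: the posterior has a right tail.

MAP estimate = 1.2337, posterior mean = 1.6653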